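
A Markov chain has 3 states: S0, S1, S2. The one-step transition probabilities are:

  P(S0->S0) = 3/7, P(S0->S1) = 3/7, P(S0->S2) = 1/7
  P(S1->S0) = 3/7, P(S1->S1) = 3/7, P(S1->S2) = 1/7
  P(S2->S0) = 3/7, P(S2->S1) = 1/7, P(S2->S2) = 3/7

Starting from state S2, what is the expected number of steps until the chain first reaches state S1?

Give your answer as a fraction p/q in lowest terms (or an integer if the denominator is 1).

Answer: 49/13

Derivation:
Let h_i = expected steps to first reach S1 from state i.
Boundary: h_S1 = 0.
First-step equations for the other states:
  h_S0 = 1 + 3/7*h_S0 + 3/7*h_S1 + 1/7*h_S2
  h_S2 = 1 + 3/7*h_S0 + 1/7*h_S1 + 3/7*h_S2

Substituting h_S1 = 0 and rearranging gives the linear system (I - Q) h = 1:
  [4/7, -1/7] . (h_S0, h_S2) = 1
  [-3/7, 4/7] . (h_S0, h_S2) = 1

Solving yields:
  h_S0 = 35/13
  h_S2 = 49/13

Starting state is S2, so the expected hitting time is h_S2 = 49/13.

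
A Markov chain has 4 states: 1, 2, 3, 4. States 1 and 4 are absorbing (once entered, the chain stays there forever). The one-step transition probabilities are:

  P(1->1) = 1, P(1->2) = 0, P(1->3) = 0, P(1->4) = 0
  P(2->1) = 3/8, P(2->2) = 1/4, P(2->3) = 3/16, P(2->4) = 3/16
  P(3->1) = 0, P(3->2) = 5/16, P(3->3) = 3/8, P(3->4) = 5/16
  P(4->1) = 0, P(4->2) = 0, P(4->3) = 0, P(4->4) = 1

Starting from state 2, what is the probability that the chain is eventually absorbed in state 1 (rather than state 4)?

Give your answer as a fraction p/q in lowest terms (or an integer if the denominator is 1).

Let a_i = P(absorbed in 1 | start in state i).
Boundary conditions: a_1 = 1, a_4 = 0.
For each transient state i, a_i = sum_j P(i->j) * a_j:
  a_2 = 3/8*a_1 + 1/4*a_2 + 3/16*a_3 + 3/16*a_4
  a_3 = 0*a_1 + 5/16*a_2 + 3/8*a_3 + 5/16*a_4

Substituting a_1 = 1 and a_4 = 0, rearrange to (I - Q) a = r where r[i] = P(i -> 1):
  [3/4, -3/16] . (a_2, a_3) = 3/8
  [-5/16, 5/8] . (a_2, a_3) = 0

Solving yields:
  a_2 = 4/7
  a_3 = 2/7

Starting state is 2, so the absorption probability is a_2 = 4/7.

Answer: 4/7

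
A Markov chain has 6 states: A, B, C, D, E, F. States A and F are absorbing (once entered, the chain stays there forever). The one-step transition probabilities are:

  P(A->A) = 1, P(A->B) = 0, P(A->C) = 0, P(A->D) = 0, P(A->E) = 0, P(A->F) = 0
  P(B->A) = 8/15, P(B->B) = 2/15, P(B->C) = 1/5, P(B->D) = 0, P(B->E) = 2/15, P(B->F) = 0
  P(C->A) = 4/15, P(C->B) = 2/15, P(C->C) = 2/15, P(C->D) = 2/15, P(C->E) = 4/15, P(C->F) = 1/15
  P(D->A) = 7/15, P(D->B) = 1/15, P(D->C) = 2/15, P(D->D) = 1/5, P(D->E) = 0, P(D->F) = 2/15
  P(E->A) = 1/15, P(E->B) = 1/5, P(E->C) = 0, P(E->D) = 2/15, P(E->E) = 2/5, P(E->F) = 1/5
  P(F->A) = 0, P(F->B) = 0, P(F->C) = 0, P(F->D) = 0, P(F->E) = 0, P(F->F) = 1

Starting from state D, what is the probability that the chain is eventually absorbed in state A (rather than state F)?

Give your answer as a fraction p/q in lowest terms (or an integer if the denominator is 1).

Answer: 4011/5146

Derivation:
Let a_i = P(absorbed in A | start in state i).
Boundary conditions: a_A = 1, a_F = 0.
For each transient state i, a_i = sum_j P(i->j) * a_j:
  a_B = 8/15*a_A + 2/15*a_B + 1/5*a_C + 0*a_D + 2/15*a_E + 0*a_F
  a_C = 4/15*a_A + 2/15*a_B + 2/15*a_C + 2/15*a_D + 4/15*a_E + 1/15*a_F
  a_D = 7/15*a_A + 1/15*a_B + 2/15*a_C + 1/5*a_D + 0*a_E + 2/15*a_F
  a_E = 1/15*a_A + 1/5*a_B + 0*a_C + 2/15*a_D + 2/5*a_E + 1/5*a_F

Substituting a_A = 1 and a_F = 0, rearrange to (I - Q) a = r where r[i] = P(i -> A):
  [13/15, -1/5, 0, -2/15] . (a_B, a_C, a_D, a_E) = 8/15
  [-2/15, 13/15, -2/15, -4/15] . (a_B, a_C, a_D, a_E) = 4/15
  [-1/15, -2/15, 4/5, 0] . (a_B, a_C, a_D, a_E) = 7/15
  [-1/5, 0, -2/15, 3/5] . (a_B, a_C, a_D, a_E) = 1/15

Solving yields:
  a_B = 6751/7719
  a_C = 5707/7719
  a_D = 4011/5146
  a_E = 4445/7719

Starting state is D, so the absorption probability is a_D = 4011/5146.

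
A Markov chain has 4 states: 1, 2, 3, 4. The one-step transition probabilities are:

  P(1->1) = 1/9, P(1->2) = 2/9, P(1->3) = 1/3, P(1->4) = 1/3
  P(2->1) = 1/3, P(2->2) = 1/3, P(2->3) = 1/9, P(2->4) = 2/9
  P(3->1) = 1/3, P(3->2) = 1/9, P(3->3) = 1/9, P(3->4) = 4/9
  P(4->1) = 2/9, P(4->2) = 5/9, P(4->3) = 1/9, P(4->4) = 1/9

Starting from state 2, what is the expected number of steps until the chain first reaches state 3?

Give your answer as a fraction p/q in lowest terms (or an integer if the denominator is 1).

Let h_i = expected steps to first reach 3 from state i.
Boundary: h_3 = 0.
First-step equations for the other states:
  h_1 = 1 + 1/9*h_1 + 2/9*h_2 + 1/3*h_3 + 1/3*h_4
  h_2 = 1 + 1/3*h_1 + 1/3*h_2 + 1/9*h_3 + 2/9*h_4
  h_4 = 1 + 2/9*h_1 + 5/9*h_2 + 1/9*h_3 + 1/9*h_4

Substituting h_3 = 0 and rearranging gives the linear system (I - Q) h = 1:
  [8/9, -2/9, -1/3] . (h_1, h_2, h_4) = 1
  [-1/3, 2/3, -2/9] . (h_1, h_2, h_4) = 1
  [-2/9, -5/9, 8/9] . (h_1, h_2, h_4) = 1

Solving yields:
  h_1 = 819/167
  h_2 = 999/167
  h_4 = 1017/167

Starting state is 2, so the expected hitting time is h_2 = 999/167.

Answer: 999/167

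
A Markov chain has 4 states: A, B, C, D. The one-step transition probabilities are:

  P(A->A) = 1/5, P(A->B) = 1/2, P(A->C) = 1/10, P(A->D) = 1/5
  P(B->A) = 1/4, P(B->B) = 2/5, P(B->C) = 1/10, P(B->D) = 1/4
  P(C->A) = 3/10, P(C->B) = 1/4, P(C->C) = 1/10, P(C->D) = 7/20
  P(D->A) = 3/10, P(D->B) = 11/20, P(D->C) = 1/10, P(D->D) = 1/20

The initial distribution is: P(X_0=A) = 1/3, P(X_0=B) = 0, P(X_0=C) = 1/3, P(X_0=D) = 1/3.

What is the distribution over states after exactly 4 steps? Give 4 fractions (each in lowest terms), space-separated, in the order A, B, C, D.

Answer: 379/1500 7059/16000 1/10 1979/9600

Derivation:
Propagating the distribution step by step (d_{t+1} = d_t * P):
d_0 = (A=1/3, B=0, C=1/3, D=1/3)
  d_1[A] = 1/3*1/5 + 0*1/4 + 1/3*3/10 + 1/3*3/10 = 4/15
  d_1[B] = 1/3*1/2 + 0*2/5 + 1/3*1/4 + 1/3*11/20 = 13/30
  d_1[C] = 1/3*1/10 + 0*1/10 + 1/3*1/10 + 1/3*1/10 = 1/10
  d_1[D] = 1/3*1/5 + 0*1/4 + 1/3*7/20 + 1/3*1/20 = 1/5
d_1 = (A=4/15, B=13/30, C=1/10, D=1/5)
  d_2[A] = 4/15*1/5 + 13/30*1/4 + 1/10*3/10 + 1/5*3/10 = 151/600
  d_2[B] = 4/15*1/2 + 13/30*2/5 + 1/10*1/4 + 1/5*11/20 = 53/120
  d_2[C] = 4/15*1/10 + 13/30*1/10 + 1/10*1/10 + 1/5*1/10 = 1/10
  d_2[D] = 4/15*1/5 + 13/30*1/4 + 1/10*7/20 + 1/5*1/20 = 31/150
d_2 = (A=151/600, B=53/120, C=1/10, D=31/150)
  d_3[A] = 151/600*1/5 + 53/120*1/4 + 1/10*3/10 + 31/150*3/10 = 1011/4000
  d_3[B] = 151/600*1/2 + 53/120*2/5 + 1/10*1/4 + 31/150*11/20 = 2647/6000
  d_3[C] = 151/600*1/10 + 53/120*1/10 + 1/10*1/10 + 31/150*1/10 = 1/10
  d_3[D] = 151/600*1/5 + 53/120*1/4 + 1/10*7/20 + 31/150*1/20 = 2473/12000
d_3 = (A=1011/4000, B=2647/6000, C=1/10, D=2473/12000)
  d_4[A] = 1011/4000*1/5 + 2647/6000*1/4 + 1/10*3/10 + 2473/12000*3/10 = 379/1500
  d_4[B] = 1011/4000*1/2 + 2647/6000*2/5 + 1/10*1/4 + 2473/12000*11/20 = 7059/16000
  d_4[C] = 1011/4000*1/10 + 2647/6000*1/10 + 1/10*1/10 + 2473/12000*1/10 = 1/10
  d_4[D] = 1011/4000*1/5 + 2647/6000*1/4 + 1/10*7/20 + 2473/12000*1/20 = 1979/9600
d_4 = (A=379/1500, B=7059/16000, C=1/10, D=1979/9600)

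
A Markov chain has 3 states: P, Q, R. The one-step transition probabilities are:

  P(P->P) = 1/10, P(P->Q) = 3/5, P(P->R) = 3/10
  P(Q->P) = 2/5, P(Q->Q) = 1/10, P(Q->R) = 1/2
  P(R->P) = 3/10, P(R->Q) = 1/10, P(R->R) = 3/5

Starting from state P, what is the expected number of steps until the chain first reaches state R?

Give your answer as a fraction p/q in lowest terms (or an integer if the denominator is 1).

Let h_i = expected steps to first reach R from state i.
Boundary: h_R = 0.
First-step equations for the other states:
  h_P = 1 + 1/10*h_P + 3/5*h_Q + 3/10*h_R
  h_Q = 1 + 2/5*h_P + 1/10*h_Q + 1/2*h_R

Substituting h_R = 0 and rearranging gives the linear system (I - Q) h = 1:
  [9/10, -3/5] . (h_P, h_Q) = 1
  [-2/5, 9/10] . (h_P, h_Q) = 1

Solving yields:
  h_P = 50/19
  h_Q = 130/57

Starting state is P, so the expected hitting time is h_P = 50/19.

Answer: 50/19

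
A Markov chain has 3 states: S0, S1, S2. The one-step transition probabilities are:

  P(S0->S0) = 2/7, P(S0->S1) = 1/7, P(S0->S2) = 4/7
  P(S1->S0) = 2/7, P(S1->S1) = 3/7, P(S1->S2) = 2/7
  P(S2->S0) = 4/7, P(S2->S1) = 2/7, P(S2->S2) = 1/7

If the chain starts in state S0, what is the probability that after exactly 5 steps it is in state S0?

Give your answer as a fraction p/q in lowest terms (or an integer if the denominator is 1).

Computing P^5 by repeated multiplication:
P^1 =
  S0: [2/7, 1/7, 4/7]
  S1: [2/7, 3/7, 2/7]
  S2: [4/7, 2/7, 1/7]
P^2 =
  S0: [22/49, 13/49, 2/7]
  S1: [18/49, 15/49, 16/49]
  S2: [16/49, 12/49, 3/7]
P^3 =
  S0: [18/49, 89/343, 128/343]
  S1: [130/343, 95/343, 118/343]
  S2: [20/49, 94/343, 109/343]
P^4 =
  S0: [942/2401, 649/2401, 810/2401]
  S1: [922/2401, 93/343, 828/2401]
  S2: [904/2401, 640/2401, 857/2401]
P^5 =
  S0: [6422/16807, 4509/16807, 5876/16807]
  S1: [6458/16807, 4531/16807, 5818/16807]
  S2: [6516/16807, 4538/16807, 5753/16807]

(P^5)[S0 -> S0] = 6422/16807

Answer: 6422/16807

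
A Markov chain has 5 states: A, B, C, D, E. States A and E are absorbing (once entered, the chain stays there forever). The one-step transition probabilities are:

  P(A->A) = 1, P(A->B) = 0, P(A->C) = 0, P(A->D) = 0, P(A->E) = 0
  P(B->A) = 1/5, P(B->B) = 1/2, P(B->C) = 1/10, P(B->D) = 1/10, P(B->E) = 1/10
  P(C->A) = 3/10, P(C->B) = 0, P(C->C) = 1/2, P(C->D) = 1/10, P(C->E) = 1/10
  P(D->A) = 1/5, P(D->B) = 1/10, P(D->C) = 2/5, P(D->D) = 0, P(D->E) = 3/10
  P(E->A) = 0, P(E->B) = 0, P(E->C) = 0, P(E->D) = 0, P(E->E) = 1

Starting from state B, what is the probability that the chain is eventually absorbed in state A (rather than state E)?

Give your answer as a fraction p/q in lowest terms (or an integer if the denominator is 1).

Answer: 73/112

Derivation:
Let a_i = P(absorbed in A | start in state i).
Boundary conditions: a_A = 1, a_E = 0.
For each transient state i, a_i = sum_j P(i->j) * a_j:
  a_B = 1/5*a_A + 1/2*a_B + 1/10*a_C + 1/10*a_D + 1/10*a_E
  a_C = 3/10*a_A + 0*a_B + 1/2*a_C + 1/10*a_D + 1/10*a_E
  a_D = 1/5*a_A + 1/10*a_B + 2/5*a_C + 0*a_D + 3/10*a_E

Substituting a_A = 1 and a_E = 0, rearrange to (I - Q) a = r where r[i] = P(i -> A):
  [1/2, -1/10, -1/10] . (a_B, a_C, a_D) = 1/5
  [0, 1/2, -1/10] . (a_B, a_C, a_D) = 3/10
  [-1/10, -2/5, 1] . (a_B, a_C, a_D) = 1/5

Solving yields:
  a_B = 73/112
  a_C = 159/224
  a_D = 123/224

Starting state is B, so the absorption probability is a_B = 73/112.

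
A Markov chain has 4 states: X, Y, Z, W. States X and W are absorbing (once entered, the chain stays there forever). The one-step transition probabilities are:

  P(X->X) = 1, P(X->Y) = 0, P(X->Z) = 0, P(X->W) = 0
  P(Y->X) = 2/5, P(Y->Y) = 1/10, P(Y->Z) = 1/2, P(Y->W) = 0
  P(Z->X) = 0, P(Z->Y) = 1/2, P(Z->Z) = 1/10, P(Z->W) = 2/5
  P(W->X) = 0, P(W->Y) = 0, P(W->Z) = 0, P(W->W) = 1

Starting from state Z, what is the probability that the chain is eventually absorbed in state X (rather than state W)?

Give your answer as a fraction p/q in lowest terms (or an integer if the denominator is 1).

Answer: 5/14

Derivation:
Let a_i = P(absorbed in X | start in state i).
Boundary conditions: a_X = 1, a_W = 0.
For each transient state i, a_i = sum_j P(i->j) * a_j:
  a_Y = 2/5*a_X + 1/10*a_Y + 1/2*a_Z + 0*a_W
  a_Z = 0*a_X + 1/2*a_Y + 1/10*a_Z + 2/5*a_W

Substituting a_X = 1 and a_W = 0, rearrange to (I - Q) a = r where r[i] = P(i -> X):
  [9/10, -1/2] . (a_Y, a_Z) = 2/5
  [-1/2, 9/10] . (a_Y, a_Z) = 0

Solving yields:
  a_Y = 9/14
  a_Z = 5/14

Starting state is Z, so the absorption probability is a_Z = 5/14.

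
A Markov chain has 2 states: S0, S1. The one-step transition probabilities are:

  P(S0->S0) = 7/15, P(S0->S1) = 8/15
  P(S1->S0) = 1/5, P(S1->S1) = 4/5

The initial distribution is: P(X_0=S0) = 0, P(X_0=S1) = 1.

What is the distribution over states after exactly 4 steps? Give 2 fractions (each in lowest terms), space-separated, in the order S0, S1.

Answer: 4579/16875 12296/16875

Derivation:
Propagating the distribution step by step (d_{t+1} = d_t * P):
d_0 = (S0=0, S1=1)
  d_1[S0] = 0*7/15 + 1*1/5 = 1/5
  d_1[S1] = 0*8/15 + 1*4/5 = 4/5
d_1 = (S0=1/5, S1=4/5)
  d_2[S0] = 1/5*7/15 + 4/5*1/5 = 19/75
  d_2[S1] = 1/5*8/15 + 4/5*4/5 = 56/75
d_2 = (S0=19/75, S1=56/75)
  d_3[S0] = 19/75*7/15 + 56/75*1/5 = 301/1125
  d_3[S1] = 19/75*8/15 + 56/75*4/5 = 824/1125
d_3 = (S0=301/1125, S1=824/1125)
  d_4[S0] = 301/1125*7/15 + 824/1125*1/5 = 4579/16875
  d_4[S1] = 301/1125*8/15 + 824/1125*4/5 = 12296/16875
d_4 = (S0=4579/16875, S1=12296/16875)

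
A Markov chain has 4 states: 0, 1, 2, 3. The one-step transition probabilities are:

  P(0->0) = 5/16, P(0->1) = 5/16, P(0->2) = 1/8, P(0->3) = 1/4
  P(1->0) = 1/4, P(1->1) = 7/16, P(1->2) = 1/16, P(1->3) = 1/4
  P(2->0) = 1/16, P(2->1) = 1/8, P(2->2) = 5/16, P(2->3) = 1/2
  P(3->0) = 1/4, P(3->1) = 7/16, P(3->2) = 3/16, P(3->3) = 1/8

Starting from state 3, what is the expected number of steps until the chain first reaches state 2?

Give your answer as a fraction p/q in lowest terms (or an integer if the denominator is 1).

Let h_i = expected steps to first reach 2 from state i.
Boundary: h_2 = 0.
First-step equations for the other states:
  h_0 = 1 + 5/16*h_0 + 5/16*h_1 + 1/8*h_2 + 1/4*h_3
  h_1 = 1 + 1/4*h_0 + 7/16*h_1 + 1/16*h_2 + 1/4*h_3
  h_3 = 1 + 1/4*h_0 + 7/16*h_1 + 3/16*h_2 + 1/8*h_3

Substituting h_2 = 0 and rearranging gives the linear system (I - Q) h = 1:
  [11/16, -5/16, -1/4] . (h_0, h_1, h_3) = 1
  [-1/4, 9/16, -1/4] . (h_0, h_1, h_3) = 1
  [-1/4, -7/16, 7/8] . (h_0, h_1, h_3) = 1

Solving yields:
  h_0 = 96/11
  h_1 = 720/77
  h_3 = 640/77

Starting state is 3, so the expected hitting time is h_3 = 640/77.

Answer: 640/77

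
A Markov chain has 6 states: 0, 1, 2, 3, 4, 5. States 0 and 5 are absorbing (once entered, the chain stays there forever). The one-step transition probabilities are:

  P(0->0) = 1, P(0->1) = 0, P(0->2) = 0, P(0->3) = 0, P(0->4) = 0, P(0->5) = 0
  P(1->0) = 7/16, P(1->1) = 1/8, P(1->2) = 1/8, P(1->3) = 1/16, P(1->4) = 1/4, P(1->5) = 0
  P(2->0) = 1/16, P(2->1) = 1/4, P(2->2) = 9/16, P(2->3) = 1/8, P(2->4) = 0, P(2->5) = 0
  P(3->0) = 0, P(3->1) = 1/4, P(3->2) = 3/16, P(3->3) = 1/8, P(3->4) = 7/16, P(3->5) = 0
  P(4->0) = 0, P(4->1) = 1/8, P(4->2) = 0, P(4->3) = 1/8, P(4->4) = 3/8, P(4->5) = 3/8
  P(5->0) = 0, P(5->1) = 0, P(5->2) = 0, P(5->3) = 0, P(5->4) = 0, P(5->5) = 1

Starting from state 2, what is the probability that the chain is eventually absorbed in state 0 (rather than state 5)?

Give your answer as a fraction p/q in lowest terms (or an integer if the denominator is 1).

Let a_i = P(absorbed in 0 | start in state i).
Boundary conditions: a_0 = 1, a_5 = 0.
For each transient state i, a_i = sum_j P(i->j) * a_j:
  a_1 = 7/16*a_0 + 1/8*a_1 + 1/8*a_2 + 1/16*a_3 + 1/4*a_4 + 0*a_5
  a_2 = 1/16*a_0 + 1/4*a_1 + 9/16*a_2 + 1/8*a_3 + 0*a_4 + 0*a_5
  a_3 = 0*a_0 + 1/4*a_1 + 3/16*a_2 + 1/8*a_3 + 7/16*a_4 + 0*a_5
  a_4 = 0*a_0 + 1/8*a_1 + 0*a_2 + 1/8*a_3 + 3/8*a_4 + 3/8*a_5

Substituting a_0 = 1 and a_5 = 0, rearrange to (I - Q) a = r where r[i] = P(i -> 0):
  [7/8, -1/8, -1/16, -1/4] . (a_1, a_2, a_3, a_4) = 7/16
  [-1/4, 7/16, -1/8, 0] . (a_1, a_2, a_3, a_4) = 1/16
  [-1/4, -3/16, 7/8, -7/16] . (a_1, a_2, a_3, a_4) = 0
  [-1/8, 0, -1/8, 5/8] . (a_1, a_2, a_3, a_4) = 0

Solving yields:
  a_1 = 202/291
  a_2 = 65/97
  a_3 = 133/291
  a_4 = 67/291

Starting state is 2, so the absorption probability is a_2 = 65/97.

Answer: 65/97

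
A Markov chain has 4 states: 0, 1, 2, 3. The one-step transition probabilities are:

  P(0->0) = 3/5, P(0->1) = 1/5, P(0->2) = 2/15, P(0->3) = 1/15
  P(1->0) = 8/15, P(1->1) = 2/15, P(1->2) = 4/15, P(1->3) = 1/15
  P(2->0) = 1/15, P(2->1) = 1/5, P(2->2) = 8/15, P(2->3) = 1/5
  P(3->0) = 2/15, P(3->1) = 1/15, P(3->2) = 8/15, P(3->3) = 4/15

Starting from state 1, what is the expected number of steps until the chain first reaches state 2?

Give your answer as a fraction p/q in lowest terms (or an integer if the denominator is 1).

Let h_i = expected steps to first reach 2 from state i.
Boundary: h_2 = 0.
First-step equations for the other states:
  h_0 = 1 + 3/5*h_0 + 1/5*h_1 + 2/15*h_2 + 1/15*h_3
  h_1 = 1 + 8/15*h_0 + 2/15*h_1 + 4/15*h_2 + 1/15*h_3
  h_3 = 1 + 2/15*h_0 + 1/15*h_1 + 8/15*h_2 + 4/15*h_3

Substituting h_2 = 0 and rearranging gives the linear system (I - Q) h = 1:
  [2/5, -1/5, -1/15] . (h_0, h_1, h_3) = 1
  [-8/15, 13/15, -1/15] . (h_0, h_1, h_3) = 1
  [-2/15, -1/15, 11/15] . (h_0, h_1, h_3) = 1

Solving yields:
  h_0 = 720/137
  h_1 = 630/137
  h_3 = 375/137

Starting state is 1, so the expected hitting time is h_1 = 630/137.

Answer: 630/137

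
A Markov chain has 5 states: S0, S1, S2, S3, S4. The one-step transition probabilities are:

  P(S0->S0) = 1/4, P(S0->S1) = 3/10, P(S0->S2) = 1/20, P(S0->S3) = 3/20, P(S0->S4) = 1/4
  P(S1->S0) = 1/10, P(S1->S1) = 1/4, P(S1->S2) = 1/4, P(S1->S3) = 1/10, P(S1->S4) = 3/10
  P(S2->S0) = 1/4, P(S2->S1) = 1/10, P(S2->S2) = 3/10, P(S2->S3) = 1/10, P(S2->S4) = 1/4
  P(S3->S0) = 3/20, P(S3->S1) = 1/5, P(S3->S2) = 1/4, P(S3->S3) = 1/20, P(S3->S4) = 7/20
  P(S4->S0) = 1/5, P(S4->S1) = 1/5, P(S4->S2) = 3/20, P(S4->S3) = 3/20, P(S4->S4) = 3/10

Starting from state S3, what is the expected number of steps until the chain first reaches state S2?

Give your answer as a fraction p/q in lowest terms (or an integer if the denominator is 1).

Answer: 18160/3363

Derivation:
Let h_i = expected steps to first reach S2 from state i.
Boundary: h_S2 = 0.
First-step equations for the other states:
  h_S0 = 1 + 1/4*h_S0 + 3/10*h_S1 + 1/20*h_S2 + 3/20*h_S3 + 1/4*h_S4
  h_S1 = 1 + 1/10*h_S0 + 1/4*h_S1 + 1/4*h_S2 + 1/10*h_S3 + 3/10*h_S4
  h_S3 = 1 + 3/20*h_S0 + 1/5*h_S1 + 1/4*h_S2 + 1/20*h_S3 + 7/20*h_S4
  h_S4 = 1 + 1/5*h_S0 + 1/5*h_S1 + 3/20*h_S2 + 3/20*h_S3 + 3/10*h_S4

Substituting h_S2 = 0 and rearranging gives the linear system (I - Q) h = 1:
  [3/4, -3/10, -3/20, -1/4] . (h_S0, h_S1, h_S3, h_S4) = 1
  [-1/10, 3/4, -1/10, -3/10] . (h_S0, h_S1, h_S3, h_S4) = 1
  [-3/20, -1/5, 19/20, -7/20] . (h_S0, h_S1, h_S3, h_S4) = 1
  [-1/5, -1/5, -3/20, 7/10] . (h_S0, h_S1, h_S3, h_S4) = 1

Solving yields:
  h_S0 = 21950/3363
  h_S1 = 940/177
  h_S3 = 18160/3363
  h_S4 = 6690/1121

Starting state is S3, so the expected hitting time is h_S3 = 18160/3363.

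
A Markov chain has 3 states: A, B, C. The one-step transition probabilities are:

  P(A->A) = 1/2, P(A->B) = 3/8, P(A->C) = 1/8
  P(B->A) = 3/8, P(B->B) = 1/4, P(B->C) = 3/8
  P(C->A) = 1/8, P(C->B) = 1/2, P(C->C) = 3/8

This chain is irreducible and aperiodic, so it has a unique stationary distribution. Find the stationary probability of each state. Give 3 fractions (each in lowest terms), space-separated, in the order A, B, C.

Answer: 9/26 19/52 15/52

Derivation:
The stationary distribution satisfies pi = pi * P, i.e.:
  pi_A = 1/2*pi_A + 3/8*pi_B + 1/8*pi_C
  pi_B = 3/8*pi_A + 1/4*pi_B + 1/2*pi_C
  pi_C = 1/8*pi_A + 3/8*pi_B + 3/8*pi_C
with normalization: pi_A + pi_B + pi_C = 1.

Using the first 2 balance equations plus normalization, the linear system A*pi = b is:
  [-1/2, 3/8, 1/8] . pi = 0
  [3/8, -3/4, 1/2] . pi = 0
  [1, 1, 1] . pi = 1

Solving yields:
  pi_A = 9/26
  pi_B = 19/52
  pi_C = 15/52

Verification (pi * P):
  9/26*1/2 + 19/52*3/8 + 15/52*1/8 = 9/26 = pi_A  (ok)
  9/26*3/8 + 19/52*1/4 + 15/52*1/2 = 19/52 = pi_B  (ok)
  9/26*1/8 + 19/52*3/8 + 15/52*3/8 = 15/52 = pi_C  (ok)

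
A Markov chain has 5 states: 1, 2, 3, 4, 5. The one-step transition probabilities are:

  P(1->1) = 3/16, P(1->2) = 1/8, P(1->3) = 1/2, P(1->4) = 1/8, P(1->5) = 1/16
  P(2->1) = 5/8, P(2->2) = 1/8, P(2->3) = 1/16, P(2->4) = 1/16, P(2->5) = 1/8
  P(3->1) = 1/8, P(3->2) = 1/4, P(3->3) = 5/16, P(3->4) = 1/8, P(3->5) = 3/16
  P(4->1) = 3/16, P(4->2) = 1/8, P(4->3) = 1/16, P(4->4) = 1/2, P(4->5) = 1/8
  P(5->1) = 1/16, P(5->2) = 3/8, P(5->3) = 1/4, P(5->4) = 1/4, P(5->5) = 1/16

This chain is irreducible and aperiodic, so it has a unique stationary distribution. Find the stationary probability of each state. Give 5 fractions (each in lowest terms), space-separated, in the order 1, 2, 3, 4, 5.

The stationary distribution satisfies pi = pi * P, i.e.:
  pi_1 = 3/16*pi_1 + 5/8*pi_2 + 1/8*pi_3 + 3/16*pi_4 + 1/16*pi_5
  pi_2 = 1/8*pi_1 + 1/8*pi_2 + 1/4*pi_3 + 1/8*pi_4 + 3/8*pi_5
  pi_3 = 1/2*pi_1 + 1/16*pi_2 + 5/16*pi_3 + 1/16*pi_4 + 1/4*pi_5
  pi_4 = 1/8*pi_1 + 1/16*pi_2 + 1/8*pi_3 + 1/2*pi_4 + 1/4*pi_5
  pi_5 = 1/16*pi_1 + 1/8*pi_2 + 3/16*pi_3 + 1/8*pi_4 + 1/16*pi_5
with normalization: pi_1 + pi_2 + pi_3 + pi_4 + pi_5 = 1.

Using the first 4 balance equations plus normalization, the linear system A*pi = b is:
  [-13/16, 5/8, 1/8, 3/16, 1/16] . pi = 0
  [1/8, -7/8, 1/4, 1/8, 3/8] . pi = 0
  [1/2, 1/16, -11/16, 1/16, 1/4] . pi = 0
  [1/8, 1/16, 1/8, -1/2, 1/4] . pi = 0
  [1, 1, 1, 1, 1] . pi = 1

Solving yields:
  pi_1 = 3079/12917
  pi_2 = 2404/12917
  pi_3 = 3255/12917
  pi_4 = 2649/12917
  pi_5 = 1530/12917

Verification (pi * P):
  3079/12917*3/16 + 2404/12917*5/8 + 3255/12917*1/8 + 2649/12917*3/16 + 1530/12917*1/16 = 3079/12917 = pi_1  (ok)
  3079/12917*1/8 + 2404/12917*1/8 + 3255/12917*1/4 + 2649/12917*1/8 + 1530/12917*3/8 = 2404/12917 = pi_2  (ok)
  3079/12917*1/2 + 2404/12917*1/16 + 3255/12917*5/16 + 2649/12917*1/16 + 1530/12917*1/4 = 3255/12917 = pi_3  (ok)
  3079/12917*1/8 + 2404/12917*1/16 + 3255/12917*1/8 + 2649/12917*1/2 + 1530/12917*1/4 = 2649/12917 = pi_4  (ok)
  3079/12917*1/16 + 2404/12917*1/8 + 3255/12917*3/16 + 2649/12917*1/8 + 1530/12917*1/16 = 1530/12917 = pi_5  (ok)

Answer: 3079/12917 2404/12917 3255/12917 2649/12917 1530/12917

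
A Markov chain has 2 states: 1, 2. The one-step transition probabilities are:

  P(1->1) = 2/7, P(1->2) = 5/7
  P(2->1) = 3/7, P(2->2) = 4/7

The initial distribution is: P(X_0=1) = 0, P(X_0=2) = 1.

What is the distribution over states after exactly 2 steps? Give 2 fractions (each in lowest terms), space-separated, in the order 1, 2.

Answer: 18/49 31/49

Derivation:
Propagating the distribution step by step (d_{t+1} = d_t * P):
d_0 = (1=0, 2=1)
  d_1[1] = 0*2/7 + 1*3/7 = 3/7
  d_1[2] = 0*5/7 + 1*4/7 = 4/7
d_1 = (1=3/7, 2=4/7)
  d_2[1] = 3/7*2/7 + 4/7*3/7 = 18/49
  d_2[2] = 3/7*5/7 + 4/7*4/7 = 31/49
d_2 = (1=18/49, 2=31/49)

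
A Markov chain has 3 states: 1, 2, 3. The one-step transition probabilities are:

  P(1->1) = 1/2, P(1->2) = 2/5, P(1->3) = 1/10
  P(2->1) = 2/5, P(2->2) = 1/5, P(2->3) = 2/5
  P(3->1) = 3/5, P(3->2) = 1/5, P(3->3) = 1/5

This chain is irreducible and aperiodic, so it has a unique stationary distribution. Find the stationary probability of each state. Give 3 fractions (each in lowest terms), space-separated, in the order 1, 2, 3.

The stationary distribution satisfies pi = pi * P, i.e.:
  pi_1 = 1/2*pi_1 + 2/5*pi_2 + 3/5*pi_3
  pi_2 = 2/5*pi_1 + 1/5*pi_2 + 1/5*pi_3
  pi_3 = 1/10*pi_1 + 2/5*pi_2 + 1/5*pi_3
with normalization: pi_1 + pi_2 + pi_3 = 1.

Using the first 2 balance equations plus normalization, the linear system A*pi = b is:
  [-1/2, 2/5, 3/5] . pi = 0
  [2/5, -4/5, 1/5] . pi = 0
  [1, 1, 1] . pi = 1

Solving yields:
  pi_1 = 28/57
  pi_2 = 17/57
  pi_3 = 4/19

Verification (pi * P):
  28/57*1/2 + 17/57*2/5 + 4/19*3/5 = 28/57 = pi_1  (ok)
  28/57*2/5 + 17/57*1/5 + 4/19*1/5 = 17/57 = pi_2  (ok)
  28/57*1/10 + 17/57*2/5 + 4/19*1/5 = 4/19 = pi_3  (ok)

Answer: 28/57 17/57 4/19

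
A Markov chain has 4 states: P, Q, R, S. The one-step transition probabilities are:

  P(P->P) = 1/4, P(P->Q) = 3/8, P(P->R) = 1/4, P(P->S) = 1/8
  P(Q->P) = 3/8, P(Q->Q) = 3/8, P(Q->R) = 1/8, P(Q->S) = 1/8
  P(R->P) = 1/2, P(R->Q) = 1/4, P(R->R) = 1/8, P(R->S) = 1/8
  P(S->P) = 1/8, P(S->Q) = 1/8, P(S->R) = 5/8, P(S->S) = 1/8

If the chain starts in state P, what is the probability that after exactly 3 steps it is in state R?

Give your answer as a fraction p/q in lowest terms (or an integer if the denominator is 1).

Answer: 59/256

Derivation:
Computing P^3 by repeated multiplication:
P^1 =
  P: [1/4, 3/8, 1/4, 1/8]
  Q: [3/8, 3/8, 1/8, 1/8]
  R: [1/2, 1/4, 1/8, 1/8]
  S: [1/8, 1/8, 5/8, 1/8]
P^2 =
  P: [11/32, 5/16, 7/32, 1/8]
  Q: [5/16, 21/64, 15/64, 1/8]
  R: [19/64, 21/64, 1/4, 1/8]
  S: [13/32, 17/64, 13/64, 1/8]
P^3 =
  P: [21/64, 81/256, 59/256, 1/8]
  Q: [171/512, 161/512, 29/128, 1/8]
  R: [173/512, 5/16, 115/512, 1/8]
  S: [163/512, 163/512, 61/256, 1/8]

(P^3)[P -> R] = 59/256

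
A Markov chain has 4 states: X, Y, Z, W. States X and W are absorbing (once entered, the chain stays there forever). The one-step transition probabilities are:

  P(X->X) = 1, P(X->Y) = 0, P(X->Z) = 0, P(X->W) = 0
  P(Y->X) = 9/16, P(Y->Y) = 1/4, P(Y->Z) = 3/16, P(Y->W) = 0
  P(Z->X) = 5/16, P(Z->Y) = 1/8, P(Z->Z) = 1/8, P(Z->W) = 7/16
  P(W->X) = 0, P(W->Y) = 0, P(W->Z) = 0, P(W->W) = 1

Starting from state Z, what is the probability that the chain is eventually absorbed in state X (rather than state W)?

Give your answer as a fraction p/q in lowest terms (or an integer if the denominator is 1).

Answer: 13/27

Derivation:
Let a_i = P(absorbed in X | start in state i).
Boundary conditions: a_X = 1, a_W = 0.
For each transient state i, a_i = sum_j P(i->j) * a_j:
  a_Y = 9/16*a_X + 1/4*a_Y + 3/16*a_Z + 0*a_W
  a_Z = 5/16*a_X + 1/8*a_Y + 1/8*a_Z + 7/16*a_W

Substituting a_X = 1 and a_W = 0, rearrange to (I - Q) a = r where r[i] = P(i -> X):
  [3/4, -3/16] . (a_Y, a_Z) = 9/16
  [-1/8, 7/8] . (a_Y, a_Z) = 5/16

Solving yields:
  a_Y = 47/54
  a_Z = 13/27

Starting state is Z, so the absorption probability is a_Z = 13/27.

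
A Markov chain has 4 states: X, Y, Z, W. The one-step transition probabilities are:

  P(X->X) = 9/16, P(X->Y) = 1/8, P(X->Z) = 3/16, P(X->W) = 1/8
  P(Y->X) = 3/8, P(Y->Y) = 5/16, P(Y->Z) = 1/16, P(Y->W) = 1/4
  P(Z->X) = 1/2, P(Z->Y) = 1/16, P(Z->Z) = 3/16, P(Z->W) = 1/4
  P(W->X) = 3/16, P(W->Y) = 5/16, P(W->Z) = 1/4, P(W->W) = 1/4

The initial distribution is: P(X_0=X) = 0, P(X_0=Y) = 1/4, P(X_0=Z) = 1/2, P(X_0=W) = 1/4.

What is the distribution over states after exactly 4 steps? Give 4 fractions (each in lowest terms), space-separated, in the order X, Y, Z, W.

Answer: 115945/262144 48837/262144 11553/65536 25575/131072

Derivation:
Propagating the distribution step by step (d_{t+1} = d_t * P):
d_0 = (X=0, Y=1/4, Z=1/2, W=1/4)
  d_1[X] = 0*9/16 + 1/4*3/8 + 1/2*1/2 + 1/4*3/16 = 25/64
  d_1[Y] = 0*1/8 + 1/4*5/16 + 1/2*1/16 + 1/4*5/16 = 3/16
  d_1[Z] = 0*3/16 + 1/4*1/16 + 1/2*3/16 + 1/4*1/4 = 11/64
  d_1[W] = 0*1/8 + 1/4*1/4 + 1/2*1/4 + 1/4*1/4 = 1/4
d_1 = (X=25/64, Y=3/16, Z=11/64, W=1/4)
  d_2[X] = 25/64*9/16 + 3/16*3/8 + 11/64*1/2 + 1/4*3/16 = 433/1024
  d_2[Y] = 25/64*1/8 + 3/16*5/16 + 11/64*1/16 + 1/4*5/16 = 201/1024
  d_2[Z] = 25/64*3/16 + 3/16*1/16 + 11/64*3/16 + 1/4*1/4 = 23/128
  d_2[W] = 25/64*1/8 + 3/16*1/4 + 11/64*1/4 + 1/4*1/4 = 103/512
d_2 = (X=433/1024, Y=201/1024, Z=23/128, W=103/512)
  d_3[X] = 433/1024*9/16 + 201/1024*3/8 + 23/128*1/2 + 103/512*3/16 = 7193/16384
  d_3[Y] = 433/1024*1/8 + 201/1024*5/16 + 23/128*1/16 + 103/512*5/16 = 3085/16384
  d_3[Z] = 433/1024*3/16 + 201/1024*1/16 + 23/128*3/16 + 103/512*1/4 = 719/4096
  d_3[W] = 433/1024*1/8 + 201/1024*1/4 + 23/128*1/4 + 103/512*1/4 = 1615/8192
d_3 = (X=7193/16384, Y=3085/16384, Z=719/4096, W=1615/8192)
  d_4[X] = 7193/16384*9/16 + 3085/16384*3/8 + 719/4096*1/2 + 1615/8192*3/16 = 115945/262144
  d_4[Y] = 7193/16384*1/8 + 3085/16384*5/16 + 719/4096*1/16 + 1615/8192*5/16 = 48837/262144
  d_4[Z] = 7193/16384*3/16 + 3085/16384*1/16 + 719/4096*3/16 + 1615/8192*1/4 = 11553/65536
  d_4[W] = 7193/16384*1/8 + 3085/16384*1/4 + 719/4096*1/4 + 1615/8192*1/4 = 25575/131072
d_4 = (X=115945/262144, Y=48837/262144, Z=11553/65536, W=25575/131072)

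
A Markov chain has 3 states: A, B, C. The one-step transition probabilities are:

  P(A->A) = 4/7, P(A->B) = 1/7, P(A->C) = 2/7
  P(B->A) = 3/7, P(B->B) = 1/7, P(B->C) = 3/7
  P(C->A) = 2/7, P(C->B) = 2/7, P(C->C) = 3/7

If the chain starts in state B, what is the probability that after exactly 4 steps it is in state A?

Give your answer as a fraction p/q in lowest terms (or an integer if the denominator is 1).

Computing P^4 by repeated multiplication:
P^1 =
  A: [4/7, 1/7, 2/7]
  B: [3/7, 1/7, 3/7]
  C: [2/7, 2/7, 3/7]
P^2 =
  A: [23/49, 9/49, 17/49]
  B: [3/7, 10/49, 18/49]
  C: [20/49, 10/49, 19/49]
P^3 =
  A: [153/343, 66/343, 124/343]
  B: [150/343, 67/343, 18/49]
  C: [148/343, 68/343, 127/343]
P^4 =
  A: [1058/2401, 467/2401, 876/2401]
  B: [1053/2401, 67/343, 879/2401]
  C: [150/343, 470/2401, 881/2401]

(P^4)[B -> A] = 1053/2401

Answer: 1053/2401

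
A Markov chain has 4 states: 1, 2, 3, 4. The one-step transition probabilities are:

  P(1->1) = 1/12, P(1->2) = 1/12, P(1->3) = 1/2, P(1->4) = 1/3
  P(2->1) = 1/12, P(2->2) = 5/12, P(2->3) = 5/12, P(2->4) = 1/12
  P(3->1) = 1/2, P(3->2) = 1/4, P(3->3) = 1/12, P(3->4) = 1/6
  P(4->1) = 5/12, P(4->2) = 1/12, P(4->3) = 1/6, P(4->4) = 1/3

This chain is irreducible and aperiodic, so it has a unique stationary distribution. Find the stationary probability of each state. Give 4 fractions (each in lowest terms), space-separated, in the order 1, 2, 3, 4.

The stationary distribution satisfies pi = pi * P, i.e.:
  pi_1 = 1/12*pi_1 + 1/12*pi_2 + 1/2*pi_3 + 5/12*pi_4
  pi_2 = 1/12*pi_1 + 5/12*pi_2 + 1/4*pi_3 + 1/12*pi_4
  pi_3 = 1/2*pi_1 + 5/12*pi_2 + 1/12*pi_3 + 1/6*pi_4
  pi_4 = 1/3*pi_1 + 1/12*pi_2 + 1/6*pi_3 + 1/3*pi_4
with normalization: pi_1 + pi_2 + pi_3 + pi_4 = 1.

Using the first 3 balance equations plus normalization, the linear system A*pi = b is:
  [-11/12, 1/12, 1/2, 5/12] . pi = 0
  [1/12, -7/12, 1/4, 1/12] . pi = 0
  [1/2, 5/12, -11/12, 1/6] . pi = 0
  [1, 1, 1, 1] . pi = 1

Solving yields:
  pi_1 = 9/32
  pi_2 = 11/56
  pi_3 = 2/7
  pi_4 = 53/224

Verification (pi * P):
  9/32*1/12 + 11/56*1/12 + 2/7*1/2 + 53/224*5/12 = 9/32 = pi_1  (ok)
  9/32*1/12 + 11/56*5/12 + 2/7*1/4 + 53/224*1/12 = 11/56 = pi_2  (ok)
  9/32*1/2 + 11/56*5/12 + 2/7*1/12 + 53/224*1/6 = 2/7 = pi_3  (ok)
  9/32*1/3 + 11/56*1/12 + 2/7*1/6 + 53/224*1/3 = 53/224 = pi_4  (ok)

Answer: 9/32 11/56 2/7 53/224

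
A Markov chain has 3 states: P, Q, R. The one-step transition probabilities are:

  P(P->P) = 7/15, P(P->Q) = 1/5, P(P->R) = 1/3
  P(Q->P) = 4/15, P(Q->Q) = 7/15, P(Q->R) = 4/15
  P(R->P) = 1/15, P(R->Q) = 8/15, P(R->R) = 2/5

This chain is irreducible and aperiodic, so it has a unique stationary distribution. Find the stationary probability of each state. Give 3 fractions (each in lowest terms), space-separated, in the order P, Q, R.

The stationary distribution satisfies pi = pi * P, i.e.:
  pi_P = 7/15*pi_P + 4/15*pi_Q + 1/15*pi_R
  pi_Q = 1/5*pi_P + 7/15*pi_Q + 8/15*pi_R
  pi_R = 1/3*pi_P + 4/15*pi_Q + 2/5*pi_R
with normalization: pi_P + pi_Q + pi_R = 1.

Using the first 2 balance equations plus normalization, the linear system A*pi = b is:
  [-8/15, 4/15, 1/15] . pi = 0
  [1/5, -8/15, 8/15] . pi = 0
  [1, 1, 1] . pi = 1

Solving yields:
  pi_P = 40/159
  pi_Q = 67/159
  pi_R = 52/159

Verification (pi * P):
  40/159*7/15 + 67/159*4/15 + 52/159*1/15 = 40/159 = pi_P  (ok)
  40/159*1/5 + 67/159*7/15 + 52/159*8/15 = 67/159 = pi_Q  (ok)
  40/159*1/3 + 67/159*4/15 + 52/159*2/5 = 52/159 = pi_R  (ok)

Answer: 40/159 67/159 52/159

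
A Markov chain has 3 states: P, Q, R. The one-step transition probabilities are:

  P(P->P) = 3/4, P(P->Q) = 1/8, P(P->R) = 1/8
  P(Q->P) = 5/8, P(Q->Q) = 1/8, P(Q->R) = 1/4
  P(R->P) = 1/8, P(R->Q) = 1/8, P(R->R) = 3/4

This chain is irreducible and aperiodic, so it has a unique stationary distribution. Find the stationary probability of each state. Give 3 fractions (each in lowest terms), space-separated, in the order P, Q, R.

The stationary distribution satisfies pi = pi * P, i.e.:
  pi_P = 3/4*pi_P + 5/8*pi_Q + 1/8*pi_R
  pi_Q = 1/8*pi_P + 1/8*pi_Q + 1/8*pi_R
  pi_R = 1/8*pi_P + 1/4*pi_Q + 3/4*pi_R
with normalization: pi_P + pi_Q + pi_R = 1.

Using the first 2 balance equations plus normalization, the linear system A*pi = b is:
  [-1/4, 5/8, 1/8] . pi = 0
  [1/8, -7/8, 1/8] . pi = 0
  [1, 1, 1] . pi = 1

Solving yields:
  pi_P = 1/2
  pi_Q = 1/8
  pi_R = 3/8

Verification (pi * P):
  1/2*3/4 + 1/8*5/8 + 3/8*1/8 = 1/2 = pi_P  (ok)
  1/2*1/8 + 1/8*1/8 + 3/8*1/8 = 1/8 = pi_Q  (ok)
  1/2*1/8 + 1/8*1/4 + 3/8*3/4 = 3/8 = pi_R  (ok)

Answer: 1/2 1/8 3/8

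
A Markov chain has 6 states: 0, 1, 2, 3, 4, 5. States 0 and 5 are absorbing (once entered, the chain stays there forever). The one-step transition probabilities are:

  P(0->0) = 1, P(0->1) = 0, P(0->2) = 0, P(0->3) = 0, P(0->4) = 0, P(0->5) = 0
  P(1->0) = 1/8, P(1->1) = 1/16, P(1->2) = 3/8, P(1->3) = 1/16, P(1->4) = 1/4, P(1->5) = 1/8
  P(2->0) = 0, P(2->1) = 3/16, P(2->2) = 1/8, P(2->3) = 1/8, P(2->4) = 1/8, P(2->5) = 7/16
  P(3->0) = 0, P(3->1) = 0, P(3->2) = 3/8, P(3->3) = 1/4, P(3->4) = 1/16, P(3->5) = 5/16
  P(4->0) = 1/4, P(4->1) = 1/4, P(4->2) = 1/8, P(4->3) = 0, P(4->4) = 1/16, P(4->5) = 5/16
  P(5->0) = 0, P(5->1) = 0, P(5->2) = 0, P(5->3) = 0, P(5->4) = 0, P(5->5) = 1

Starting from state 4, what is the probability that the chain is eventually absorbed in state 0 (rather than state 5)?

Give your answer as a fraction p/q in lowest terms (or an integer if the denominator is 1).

Let a_i = P(absorbed in 0 | start in state i).
Boundary conditions: a_0 = 1, a_5 = 0.
For each transient state i, a_i = sum_j P(i->j) * a_j:
  a_1 = 1/8*a_0 + 1/16*a_1 + 3/8*a_2 + 1/16*a_3 + 1/4*a_4 + 1/8*a_5
  a_2 = 0*a_0 + 3/16*a_1 + 1/8*a_2 + 1/8*a_3 + 1/8*a_4 + 7/16*a_5
  a_3 = 0*a_0 + 0*a_1 + 3/8*a_2 + 1/4*a_3 + 1/16*a_4 + 5/16*a_5
  a_4 = 1/4*a_0 + 1/4*a_1 + 1/8*a_2 + 0*a_3 + 1/16*a_4 + 5/16*a_5

Substituting a_0 = 1 and a_5 = 0, rearrange to (I - Q) a = r where r[i] = P(i -> 0):
  [15/16, -3/8, -1/16, -1/4] . (a_1, a_2, a_3, a_4) = 1/8
  [-3/16, 7/8, -1/8, -1/8] . (a_1, a_2, a_3, a_4) = 0
  [0, -3/8, 3/4, -1/16] . (a_1, a_2, a_3, a_4) = 0
  [-1/4, -1/8, 0, 15/16] . (a_1, a_2, a_3, a_4) = 1/4

Solving yields:
  a_1 = 1950/6823
  a_2 = 859/6823
  a_3 = 634/6823
  a_4 = 2454/6823

Starting state is 4, so the absorption probability is a_4 = 2454/6823.

Answer: 2454/6823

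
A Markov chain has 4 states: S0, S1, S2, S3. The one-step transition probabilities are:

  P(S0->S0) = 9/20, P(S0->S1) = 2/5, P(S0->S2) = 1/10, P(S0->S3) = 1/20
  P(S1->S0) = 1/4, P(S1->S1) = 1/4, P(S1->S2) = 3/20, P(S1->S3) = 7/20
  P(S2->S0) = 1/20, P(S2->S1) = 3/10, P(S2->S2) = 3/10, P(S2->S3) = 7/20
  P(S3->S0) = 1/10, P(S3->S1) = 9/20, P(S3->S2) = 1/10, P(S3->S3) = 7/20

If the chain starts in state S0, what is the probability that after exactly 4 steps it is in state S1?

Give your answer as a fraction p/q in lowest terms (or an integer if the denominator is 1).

Computing P^4 by repeated multiplication:
P^1 =
  S0: [9/20, 2/5, 1/10, 1/20]
  S1: [1/4, 1/4, 3/20, 7/20]
  S2: [1/20, 3/10, 3/10, 7/20]
  S3: [1/10, 9/20, 1/10, 7/20]
P^2 =
  S0: [5/16, 133/400, 7/50, 43/200]
  S1: [87/400, 73/200, 57/400, 11/40]
  S2: [59/400, 137/400, 7/40, 67/200]
  S3: [79/400, 17/50, 57/400, 8/25]
P^3 =
  S0: [1009/4000, 111/320, 1157/8000, 41/160]
  S1: [179/800, 1379/4000, 587/4000, 1139/4000]
  S2: [777/4000, 2783/8000, 1217/8000, 1223/4000]
  S3: [213/1000, 1403/4000, 291/2000, 1163/4000]
P^4 =
  S0: [18647/80000, 55411/160000, 23403/160000, 10973/40000]
  S1: [3563/16000, 6957/20000, 11727/80000, 2263/8000]
  S2: [3401/16000, 55663/160000, 23651/160000, 11669/40000]
  S3: [17591/80000, 2779/8000, 11731/80000, 2861/10000]

(P^4)[S0 -> S1] = 55411/160000

Answer: 55411/160000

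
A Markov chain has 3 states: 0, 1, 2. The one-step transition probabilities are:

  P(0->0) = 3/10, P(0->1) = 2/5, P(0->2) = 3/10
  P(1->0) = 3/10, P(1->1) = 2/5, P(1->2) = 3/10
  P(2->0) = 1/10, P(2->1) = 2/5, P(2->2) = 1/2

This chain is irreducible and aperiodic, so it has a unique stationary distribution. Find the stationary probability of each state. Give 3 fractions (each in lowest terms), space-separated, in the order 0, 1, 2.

Answer: 9/40 2/5 3/8

Derivation:
The stationary distribution satisfies pi = pi * P, i.e.:
  pi_0 = 3/10*pi_0 + 3/10*pi_1 + 1/10*pi_2
  pi_1 = 2/5*pi_0 + 2/5*pi_1 + 2/5*pi_2
  pi_2 = 3/10*pi_0 + 3/10*pi_1 + 1/2*pi_2
with normalization: pi_0 + pi_1 + pi_2 = 1.

Using the first 2 balance equations plus normalization, the linear system A*pi = b is:
  [-7/10, 3/10, 1/10] . pi = 0
  [2/5, -3/5, 2/5] . pi = 0
  [1, 1, 1] . pi = 1

Solving yields:
  pi_0 = 9/40
  pi_1 = 2/5
  pi_2 = 3/8

Verification (pi * P):
  9/40*3/10 + 2/5*3/10 + 3/8*1/10 = 9/40 = pi_0  (ok)
  9/40*2/5 + 2/5*2/5 + 3/8*2/5 = 2/5 = pi_1  (ok)
  9/40*3/10 + 2/5*3/10 + 3/8*1/2 = 3/8 = pi_2  (ok)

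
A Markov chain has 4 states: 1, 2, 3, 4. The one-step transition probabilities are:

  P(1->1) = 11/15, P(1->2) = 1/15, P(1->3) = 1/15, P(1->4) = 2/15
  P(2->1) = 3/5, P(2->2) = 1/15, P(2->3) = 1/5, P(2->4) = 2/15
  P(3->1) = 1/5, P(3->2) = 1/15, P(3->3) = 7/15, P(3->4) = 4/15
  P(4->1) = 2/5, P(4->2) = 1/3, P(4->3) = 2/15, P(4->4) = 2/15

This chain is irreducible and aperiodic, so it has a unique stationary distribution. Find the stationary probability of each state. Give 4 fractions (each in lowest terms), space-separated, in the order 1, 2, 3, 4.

The stationary distribution satisfies pi = pi * P, i.e.:
  pi_1 = 11/15*pi_1 + 3/5*pi_2 + 1/5*pi_3 + 2/5*pi_4
  pi_2 = 1/15*pi_1 + 1/15*pi_2 + 1/15*pi_3 + 1/3*pi_4
  pi_3 = 1/15*pi_1 + 1/5*pi_2 + 7/15*pi_3 + 2/15*pi_4
  pi_4 = 2/15*pi_1 + 2/15*pi_2 + 4/15*pi_3 + 2/15*pi_4
with normalization: pi_1 + pi_2 + pi_3 + pi_4 = 1.

Using the first 3 balance equations plus normalization, the linear system A*pi = b is:
  [-4/15, 3/5, 1/5, 2/5] . pi = 0
  [1/15, -14/15, 1/15, 1/3] . pi = 0
  [1/15, 1/5, -8/15, 2/15] . pi = 0
  [1, 1, 1, 1] . pi = 1

Solving yields:
  pi_1 = 1161/1979
  pi_2 = 213/1979
  pi_3 = 301/1979
  pi_4 = 304/1979

Verification (pi * P):
  1161/1979*11/15 + 213/1979*3/5 + 301/1979*1/5 + 304/1979*2/5 = 1161/1979 = pi_1  (ok)
  1161/1979*1/15 + 213/1979*1/15 + 301/1979*1/15 + 304/1979*1/3 = 213/1979 = pi_2  (ok)
  1161/1979*1/15 + 213/1979*1/5 + 301/1979*7/15 + 304/1979*2/15 = 301/1979 = pi_3  (ok)
  1161/1979*2/15 + 213/1979*2/15 + 301/1979*4/15 + 304/1979*2/15 = 304/1979 = pi_4  (ok)

Answer: 1161/1979 213/1979 301/1979 304/1979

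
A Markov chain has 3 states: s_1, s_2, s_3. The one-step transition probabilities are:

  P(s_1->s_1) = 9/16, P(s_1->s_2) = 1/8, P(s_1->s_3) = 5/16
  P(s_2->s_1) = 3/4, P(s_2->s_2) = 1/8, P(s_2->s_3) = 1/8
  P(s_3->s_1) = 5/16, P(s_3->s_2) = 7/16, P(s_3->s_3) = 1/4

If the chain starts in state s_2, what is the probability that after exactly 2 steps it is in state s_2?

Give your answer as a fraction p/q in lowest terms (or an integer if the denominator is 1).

Computing P^2 by repeated multiplication:
P^1 =
  s_1: [9/16, 1/8, 5/16]
  s_2: [3/4, 1/8, 1/8]
  s_3: [5/16, 7/16, 1/4]
P^2 =
  s_1: [65/128, 57/256, 69/256]
  s_2: [71/128, 21/128, 9/32]
  s_3: [149/256, 13/64, 55/256]

(P^2)[s_2 -> s_2] = 21/128

Answer: 21/128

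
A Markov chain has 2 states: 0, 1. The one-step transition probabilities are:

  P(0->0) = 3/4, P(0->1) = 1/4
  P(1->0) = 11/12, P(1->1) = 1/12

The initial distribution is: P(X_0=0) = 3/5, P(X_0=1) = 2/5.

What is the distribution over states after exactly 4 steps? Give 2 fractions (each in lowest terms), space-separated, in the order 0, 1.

Propagating the distribution step by step (d_{t+1} = d_t * P):
d_0 = (0=3/5, 1=2/5)
  d_1[0] = 3/5*3/4 + 2/5*11/12 = 49/60
  d_1[1] = 3/5*1/4 + 2/5*1/12 = 11/60
d_1 = (0=49/60, 1=11/60)
  d_2[0] = 49/60*3/4 + 11/60*11/12 = 281/360
  d_2[1] = 49/60*1/4 + 11/60*1/12 = 79/360
d_2 = (0=281/360, 1=79/360)
  d_3[0] = 281/360*3/4 + 79/360*11/12 = 1699/2160
  d_3[1] = 281/360*1/4 + 79/360*1/12 = 461/2160
d_3 = (0=1699/2160, 1=461/2160)
  d_4[0] = 1699/2160*3/4 + 461/2160*11/12 = 10181/12960
  d_4[1] = 1699/2160*1/4 + 461/2160*1/12 = 2779/12960
d_4 = (0=10181/12960, 1=2779/12960)

Answer: 10181/12960 2779/12960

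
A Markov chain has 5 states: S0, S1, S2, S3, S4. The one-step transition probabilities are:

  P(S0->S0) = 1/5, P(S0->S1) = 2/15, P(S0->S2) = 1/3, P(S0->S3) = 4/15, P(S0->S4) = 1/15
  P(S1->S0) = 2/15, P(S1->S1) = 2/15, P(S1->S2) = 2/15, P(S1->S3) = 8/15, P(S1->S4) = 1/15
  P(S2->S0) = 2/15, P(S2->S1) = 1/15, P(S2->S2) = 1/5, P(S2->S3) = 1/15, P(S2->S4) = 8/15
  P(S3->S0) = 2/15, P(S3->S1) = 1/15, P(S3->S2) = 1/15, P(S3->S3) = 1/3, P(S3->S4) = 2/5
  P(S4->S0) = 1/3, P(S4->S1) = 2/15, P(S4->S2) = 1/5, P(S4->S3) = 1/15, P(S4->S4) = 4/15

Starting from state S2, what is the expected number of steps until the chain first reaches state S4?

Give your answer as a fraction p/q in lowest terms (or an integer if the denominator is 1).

Answer: 1155/467

Derivation:
Let h_i = expected steps to first reach S4 from state i.
Boundary: h_S4 = 0.
First-step equations for the other states:
  h_S0 = 1 + 1/5*h_S0 + 2/15*h_S1 + 1/3*h_S2 + 4/15*h_S3 + 1/15*h_S4
  h_S1 = 1 + 2/15*h_S0 + 2/15*h_S1 + 2/15*h_S2 + 8/15*h_S3 + 1/15*h_S4
  h_S2 = 1 + 2/15*h_S0 + 1/15*h_S1 + 1/5*h_S2 + 1/15*h_S3 + 8/15*h_S4
  h_S3 = 1 + 2/15*h_S0 + 1/15*h_S1 + 1/15*h_S2 + 1/3*h_S3 + 2/5*h_S4

Substituting h_S4 = 0 and rearranging gives the linear system (I - Q) h = 1:
  [4/5, -2/15, -1/3, -4/15] . (h_S0, h_S1, h_S2, h_S3) = 1
  [-2/15, 13/15, -2/15, -8/15] . (h_S0, h_S1, h_S2, h_S3) = 1
  [-2/15, -1/15, 4/5, -1/15] . (h_S0, h_S1, h_S2, h_S3) = 1
  [-2/15, -1/15, -1/15, 2/3] . (h_S0, h_S1, h_S2, h_S3) = 1

Solving yields:
  h_S0 = 7305/1868
  h_S1 = 3675/934
  h_S2 = 1155/467
  h_S3 = 1365/467

Starting state is S2, so the expected hitting time is h_S2 = 1155/467.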